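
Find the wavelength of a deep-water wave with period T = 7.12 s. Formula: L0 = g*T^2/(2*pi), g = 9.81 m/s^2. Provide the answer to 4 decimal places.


L0 = g * T^2 / (2 * pi)
L0 = 9.81 * 7.12^2 / (2 * pi)
L0 = 9.81 * 50.6944 / 6.28319
L0 = 497.3121 / 6.28319
L0 = 79.1497 m

79.1497


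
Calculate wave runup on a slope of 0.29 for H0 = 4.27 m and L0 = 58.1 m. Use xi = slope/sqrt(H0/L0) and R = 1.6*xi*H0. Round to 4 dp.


xi = slope / sqrt(H0/L0)
H0/L0 = 4.27/58.1 = 0.073494
sqrt(0.073494) = 0.271098
xi = 0.29 / 0.271098 = 1.069725
R = 1.6 * xi * H0 = 1.6 * 1.069725 * 4.27
R = 7.3084 m

7.3084


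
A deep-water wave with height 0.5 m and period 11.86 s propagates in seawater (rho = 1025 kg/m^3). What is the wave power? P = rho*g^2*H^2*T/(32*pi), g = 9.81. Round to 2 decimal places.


P = rho * g^2 * H^2 * T / (32 * pi)
P = 1025 * 9.81^2 * 0.5^2 * 11.86 / (32 * pi)
P = 1025 * 96.2361 * 0.2500 * 11.86 / 100.53096
P = 2909.29 W/m

2909.29


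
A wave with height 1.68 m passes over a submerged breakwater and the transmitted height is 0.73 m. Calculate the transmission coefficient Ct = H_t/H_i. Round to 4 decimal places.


Ct = H_t / H_i
Ct = 0.73 / 1.68
Ct = 0.4345

0.4345


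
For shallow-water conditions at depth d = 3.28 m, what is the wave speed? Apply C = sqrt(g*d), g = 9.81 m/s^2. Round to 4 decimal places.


Using the shallow-water approximation:
C = sqrt(g * d) = sqrt(9.81 * 3.28)
C = sqrt(32.1768)
C = 5.6725 m/s

5.6725


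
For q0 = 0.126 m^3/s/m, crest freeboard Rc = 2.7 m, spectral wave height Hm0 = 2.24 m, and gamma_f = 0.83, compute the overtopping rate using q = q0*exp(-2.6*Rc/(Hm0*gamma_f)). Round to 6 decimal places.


q = q0 * exp(-2.6 * Rc / (Hm0 * gamma_f))
Exponent = -2.6 * 2.7 / (2.24 * 0.83)
= -2.6 * 2.7 / 1.8592
= -3.775818
exp(-3.775818) = 0.022918
q = 0.126 * 0.022918
q = 0.002888 m^3/s/m

0.002888


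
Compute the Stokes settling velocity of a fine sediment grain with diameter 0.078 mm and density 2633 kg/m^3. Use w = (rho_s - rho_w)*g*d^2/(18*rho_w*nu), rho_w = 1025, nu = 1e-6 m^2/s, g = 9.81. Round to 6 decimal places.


w = (rho_s - rho_w) * g * d^2 / (18 * rho_w * nu)
d = 0.078 mm = 0.000078 m
rho_s - rho_w = 2633 - 1025 = 1608
Numerator = 1608 * 9.81 * (0.000078)^2 = 0.000095971936
Denominator = 18 * 1025 * 1e-6 = 0.018450
w = 0.005202 m/s

0.005202


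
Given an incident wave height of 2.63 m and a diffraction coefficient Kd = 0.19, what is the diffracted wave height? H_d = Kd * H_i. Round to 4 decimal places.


H_d = Kd * H_i
H_d = 0.19 * 2.63
H_d = 0.4997 m

0.4997


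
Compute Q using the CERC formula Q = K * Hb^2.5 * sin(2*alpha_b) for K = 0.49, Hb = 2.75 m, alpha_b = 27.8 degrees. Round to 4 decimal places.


Q = K * Hb^2.5 * sin(2 * alpha_b)
Hb^2.5 = 2.75^2.5 = 12.540987
sin(2 * 27.8) = sin(55.6) = 0.825113
Q = 0.49 * 12.540987 * 0.825113
Q = 5.0704 m^3/s

5.0704


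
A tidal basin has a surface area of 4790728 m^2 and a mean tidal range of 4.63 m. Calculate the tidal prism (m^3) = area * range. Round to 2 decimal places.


Tidal prism = Area * Tidal range
P = 4790728 * 4.63
P = 22181070.64 m^3

22181070.64


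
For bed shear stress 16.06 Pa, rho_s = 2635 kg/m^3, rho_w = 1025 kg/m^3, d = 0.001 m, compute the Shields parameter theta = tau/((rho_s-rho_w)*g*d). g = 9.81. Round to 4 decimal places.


theta = tau / ((rho_s - rho_w) * g * d)
rho_s - rho_w = 2635 - 1025 = 1610
Denominator = 1610 * 9.81 * 0.001 = 15.794100
theta = 16.06 / 15.794100
theta = 1.0168

1.0168


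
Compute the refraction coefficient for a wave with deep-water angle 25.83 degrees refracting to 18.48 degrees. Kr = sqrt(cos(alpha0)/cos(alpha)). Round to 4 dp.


Kr = sqrt(cos(alpha0) / cos(alpha))
cos(25.83) = 0.900091
cos(18.48) = 0.948434
Kr = sqrt(0.900091 / 0.948434)
Kr = sqrt(0.949028)
Kr = 0.9742

0.9742


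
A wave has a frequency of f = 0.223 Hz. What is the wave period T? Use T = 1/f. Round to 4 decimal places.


T = 1 / f
T = 1 / 0.223
T = 4.4843 s

4.4843


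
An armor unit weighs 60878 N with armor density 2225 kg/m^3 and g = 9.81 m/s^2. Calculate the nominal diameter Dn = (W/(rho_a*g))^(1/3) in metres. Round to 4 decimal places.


V = W / (rho_a * g)
V = 60878 / (2225 * 9.81)
V = 60878 / 21827.25
V = 2.789082 m^3
Dn = V^(1/3) = 2.789082^(1/3)
Dn = 1.4076 m

1.4076


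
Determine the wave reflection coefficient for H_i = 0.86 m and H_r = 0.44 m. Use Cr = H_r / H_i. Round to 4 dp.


Cr = H_r / H_i
Cr = 0.44 / 0.86
Cr = 0.5116

0.5116


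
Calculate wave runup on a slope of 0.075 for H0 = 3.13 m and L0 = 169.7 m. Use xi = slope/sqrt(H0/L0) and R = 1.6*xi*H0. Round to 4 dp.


xi = slope / sqrt(H0/L0)
H0/L0 = 3.13/169.7 = 0.018444
sqrt(0.018444) = 0.135810
xi = 0.075 / 0.135810 = 0.552243
R = 1.6 * xi * H0 = 1.6 * 0.552243 * 3.13
R = 2.7656 m

2.7656


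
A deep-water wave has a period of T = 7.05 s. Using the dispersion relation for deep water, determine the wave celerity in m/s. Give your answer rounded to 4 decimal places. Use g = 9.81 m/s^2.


We use the deep-water celerity formula:
C = g * T / (2 * pi)
C = 9.81 * 7.05 / (2 * 3.14159...)
C = 69.160500 / 6.283185
C = 11.0072 m/s

11.0072


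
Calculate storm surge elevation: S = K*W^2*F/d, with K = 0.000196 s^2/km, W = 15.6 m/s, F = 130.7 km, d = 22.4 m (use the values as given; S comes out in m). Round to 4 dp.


S = K * W^2 * F / d
W^2 = 15.6^2 = 243.36
S = 0.000196 * 243.36 * 130.7 / 22.4
Numerator = 0.000196 * 243.36 * 130.7 = 6.234202
S = 6.234202 / 22.4 = 0.2783 m

0.2783


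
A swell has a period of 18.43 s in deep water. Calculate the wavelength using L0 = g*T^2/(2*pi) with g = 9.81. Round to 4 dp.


L0 = g * T^2 / (2 * pi)
L0 = 9.81 * 18.43^2 / (2 * pi)
L0 = 9.81 * 339.6649 / 6.28319
L0 = 3332.1127 / 6.28319
L0 = 530.3222 m

530.3222


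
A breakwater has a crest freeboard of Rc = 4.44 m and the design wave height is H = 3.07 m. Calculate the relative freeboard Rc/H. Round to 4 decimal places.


Relative freeboard = Rc / H
= 4.44 / 3.07
= 1.4463

1.4463


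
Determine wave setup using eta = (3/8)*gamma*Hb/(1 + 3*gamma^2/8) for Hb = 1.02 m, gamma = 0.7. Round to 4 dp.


eta = (3/8) * gamma * Hb / (1 + 3*gamma^2/8)
Numerator = (3/8) * 0.7 * 1.02 = 0.267750
Denominator = 1 + 3*0.7^2/8 = 1 + 0.183750 = 1.183750
eta = 0.267750 / 1.183750
eta = 0.2262 m

0.2262


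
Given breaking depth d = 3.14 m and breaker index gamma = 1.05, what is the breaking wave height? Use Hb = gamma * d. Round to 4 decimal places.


Hb = gamma * d
Hb = 1.05 * 3.14
Hb = 3.2970 m

3.2970


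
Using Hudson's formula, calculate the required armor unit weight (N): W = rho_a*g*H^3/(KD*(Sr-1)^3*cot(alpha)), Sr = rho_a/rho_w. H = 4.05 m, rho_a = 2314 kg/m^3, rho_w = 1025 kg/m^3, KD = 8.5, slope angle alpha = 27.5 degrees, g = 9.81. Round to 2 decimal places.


Sr = rho_a / rho_w = 2314 / 1025 = 2.257561
(Sr - 1) = 1.257561
(Sr - 1)^3 = 1.988782
cot(27.5) = 1 / tan(27.5) = 1 / 0.520567 = 1.920982
Numerator = 2314 * 9.81 * 4.05^3 = 1507986.4237
Denominator = 8.5 * 1.988782 * 1.920982 = 32.473523
W = 1507986.4237 / 32.473523
W = 46437.41 N

46437.41


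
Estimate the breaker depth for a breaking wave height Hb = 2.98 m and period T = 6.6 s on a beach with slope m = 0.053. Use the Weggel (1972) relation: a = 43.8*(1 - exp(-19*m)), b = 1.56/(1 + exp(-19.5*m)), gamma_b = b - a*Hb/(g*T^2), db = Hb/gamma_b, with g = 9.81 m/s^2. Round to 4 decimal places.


a = 43.8 * (1 - exp(-19 * m))
exp(-19 * 0.053) = exp(-1.0070) = 0.365313
a = 43.8 * (1 - 0.365313) = 27.799278
b = 1.56 / (1 + exp(-19.5 * m))
exp(-19.5 * 0.053) = exp(-1.0335) = 0.355760
b = 1.56 / (1 + 0.355760) = 1.150646
Hb / (g * T^2) = 2.98 / (9.81 * 6.6^2) = 2.98 / 427.3236 = 0.00697364
gamma_b = b - a * Hb/(g*T^2) = 1.150646 - 27.799278 * 0.00697364 = 0.956784
db = Hb / gamma_b = 2.98 / 0.956784
db = 3.1146 m

3.1146


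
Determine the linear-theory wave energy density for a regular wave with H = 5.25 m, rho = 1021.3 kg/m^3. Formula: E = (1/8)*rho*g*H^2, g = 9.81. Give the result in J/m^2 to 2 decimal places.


E = (1/8) * rho * g * H^2
E = (1/8) * 1021.3 * 9.81 * 5.25^2
E = 0.125 * 1021.3 * 9.81 * 27.5625
E = 34518.42 J/m^2

34518.42


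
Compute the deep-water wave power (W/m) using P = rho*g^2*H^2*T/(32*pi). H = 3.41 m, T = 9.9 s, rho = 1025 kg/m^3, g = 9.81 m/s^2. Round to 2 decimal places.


P = rho * g^2 * H^2 * T / (32 * pi)
P = 1025 * 9.81^2 * 3.41^2 * 9.9 / (32 * pi)
P = 1025 * 96.2361 * 11.6281 * 9.9 / 100.53096
P = 112955.14 W/m

112955.14


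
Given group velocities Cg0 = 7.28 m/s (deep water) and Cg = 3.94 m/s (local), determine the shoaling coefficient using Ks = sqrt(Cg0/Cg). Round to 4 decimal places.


Ks = sqrt(Cg0 / Cg)
Ks = sqrt(7.28 / 3.94)
Ks = sqrt(1.8477)
Ks = 1.3593

1.3593


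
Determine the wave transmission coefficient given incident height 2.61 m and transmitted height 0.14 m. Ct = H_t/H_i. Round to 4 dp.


Ct = H_t / H_i
Ct = 0.14 / 2.61
Ct = 0.0536

0.0536


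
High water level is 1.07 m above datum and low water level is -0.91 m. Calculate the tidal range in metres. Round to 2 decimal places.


Tidal range = High water - Low water
Tidal range = 1.07 - (-0.91)
Tidal range = 1.98 m

1.98


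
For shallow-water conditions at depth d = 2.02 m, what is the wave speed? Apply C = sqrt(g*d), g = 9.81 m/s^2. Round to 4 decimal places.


Using the shallow-water approximation:
C = sqrt(g * d) = sqrt(9.81 * 2.02)
C = sqrt(19.8162)
C = 4.4515 m/s

4.4515


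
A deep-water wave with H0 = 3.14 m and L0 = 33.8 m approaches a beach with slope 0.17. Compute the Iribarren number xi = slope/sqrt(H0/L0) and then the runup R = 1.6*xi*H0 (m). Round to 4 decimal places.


xi = slope / sqrt(H0/L0)
H0/L0 = 3.14/33.8 = 0.092899
sqrt(0.092899) = 0.304794
xi = 0.17 / 0.304794 = 0.557754
R = 1.6 * xi * H0 = 1.6 * 0.557754 * 3.14
R = 2.8022 m

2.8022


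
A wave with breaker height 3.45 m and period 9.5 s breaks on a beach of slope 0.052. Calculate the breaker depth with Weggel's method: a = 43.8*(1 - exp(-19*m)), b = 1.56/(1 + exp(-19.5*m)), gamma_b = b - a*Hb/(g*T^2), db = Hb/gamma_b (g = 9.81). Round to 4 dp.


a = 43.8 * (1 - exp(-19 * m))
exp(-19 * 0.052) = exp(-0.9880) = 0.372321
a = 43.8 * (1 - 0.372321) = 27.492358
b = 1.56 / (1 + exp(-19.5 * m))
exp(-19.5 * 0.052) = exp(-1.0140) = 0.362765
b = 1.56 / (1 + 0.362765) = 1.144731
Hb / (g * T^2) = 3.45 / (9.81 * 9.5^2) = 3.45 / 885.3525 = 0.00389675
gamma_b = b - a * Hb/(g*T^2) = 1.144731 - 27.492358 * 0.00389675 = 1.037601
db = Hb / gamma_b = 3.45 / 1.037601
db = 3.3250 m

3.3250


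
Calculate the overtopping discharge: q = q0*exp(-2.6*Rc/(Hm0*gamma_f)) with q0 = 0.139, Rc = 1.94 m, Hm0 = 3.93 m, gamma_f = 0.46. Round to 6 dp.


q = q0 * exp(-2.6 * Rc / (Hm0 * gamma_f))
Exponent = -2.6 * 1.94 / (3.93 * 0.46)
= -2.6 * 1.94 / 1.8078
= -2.790132
exp(-2.790132) = 0.061413
q = 0.139 * 0.061413
q = 0.008536 m^3/s/m

0.008536


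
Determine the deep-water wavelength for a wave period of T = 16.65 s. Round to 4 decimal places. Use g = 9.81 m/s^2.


L0 = g * T^2 / (2 * pi)
L0 = 9.81 * 16.65^2 / (2 * pi)
L0 = 9.81 * 277.2225 / 6.28319
L0 = 2719.5527 / 6.28319
L0 = 432.8303 m

432.8303


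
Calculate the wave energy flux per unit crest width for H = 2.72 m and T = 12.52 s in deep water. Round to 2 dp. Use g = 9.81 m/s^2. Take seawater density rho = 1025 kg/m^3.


P = rho * g^2 * H^2 * T / (32 * pi)
P = 1025 * 9.81^2 * 2.72^2 * 12.52 / (32 * pi)
P = 1025 * 96.2361 * 7.3984 * 12.52 / 100.53096
P = 90887.50 W/m

90887.50


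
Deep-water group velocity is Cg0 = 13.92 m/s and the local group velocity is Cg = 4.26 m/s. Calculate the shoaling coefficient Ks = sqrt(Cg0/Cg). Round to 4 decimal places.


Ks = sqrt(Cg0 / Cg)
Ks = sqrt(13.92 / 4.26)
Ks = sqrt(3.2676)
Ks = 1.8077

1.8077


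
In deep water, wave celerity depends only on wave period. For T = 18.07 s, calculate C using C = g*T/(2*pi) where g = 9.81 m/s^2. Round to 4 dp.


We use the deep-water celerity formula:
C = g * T / (2 * pi)
C = 9.81 * 18.07 / (2 * 3.14159...)
C = 177.266700 / 6.283185
C = 28.2129 m/s

28.2129


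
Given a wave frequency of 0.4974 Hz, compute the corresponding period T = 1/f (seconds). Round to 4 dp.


T = 1 / f
T = 1 / 0.4974
T = 2.0105 s

2.0105


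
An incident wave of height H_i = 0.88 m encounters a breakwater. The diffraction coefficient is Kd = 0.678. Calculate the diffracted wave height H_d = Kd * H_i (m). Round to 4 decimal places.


H_d = Kd * H_i
H_d = 0.678 * 0.88
H_d = 0.5966 m

0.5966


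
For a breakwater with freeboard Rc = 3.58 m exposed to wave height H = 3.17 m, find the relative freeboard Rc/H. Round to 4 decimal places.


Relative freeboard = Rc / H
= 3.58 / 3.17
= 1.1293

1.1293


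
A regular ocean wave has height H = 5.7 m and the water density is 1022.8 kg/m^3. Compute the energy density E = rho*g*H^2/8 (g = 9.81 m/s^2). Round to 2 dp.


E = (1/8) * rho * g * H^2
E = (1/8) * 1022.8 * 9.81 * 5.7^2
E = 0.125 * 1022.8 * 9.81 * 32.4900
E = 40749.23 J/m^2

40749.23


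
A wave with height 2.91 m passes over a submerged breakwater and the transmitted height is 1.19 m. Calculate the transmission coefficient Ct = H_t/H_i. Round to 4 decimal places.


Ct = H_t / H_i
Ct = 1.19 / 2.91
Ct = 0.4089

0.4089


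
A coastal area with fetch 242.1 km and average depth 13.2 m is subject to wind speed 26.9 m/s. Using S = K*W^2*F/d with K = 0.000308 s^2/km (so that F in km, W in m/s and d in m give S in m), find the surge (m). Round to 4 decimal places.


S = K * W^2 * F / d
W^2 = 26.9^2 = 723.61
S = 0.000308 * 723.61 * 242.1 / 13.2
Numerator = 0.000308 * 723.61 * 242.1 = 53.957282
S = 53.957282 / 13.2 = 4.0877 m

4.0877


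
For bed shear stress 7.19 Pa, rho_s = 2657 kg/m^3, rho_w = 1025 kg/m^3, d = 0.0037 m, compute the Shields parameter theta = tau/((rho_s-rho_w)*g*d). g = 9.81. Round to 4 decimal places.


theta = tau / ((rho_s - rho_w) * g * d)
rho_s - rho_w = 2657 - 1025 = 1632
Denominator = 1632 * 9.81 * 0.0037 = 59.236704
theta = 7.19 / 59.236704
theta = 0.1214

0.1214


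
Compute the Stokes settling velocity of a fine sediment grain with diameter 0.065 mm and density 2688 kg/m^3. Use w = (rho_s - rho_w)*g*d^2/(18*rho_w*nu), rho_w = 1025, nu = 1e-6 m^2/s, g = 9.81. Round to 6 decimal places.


w = (rho_s - rho_w) * g * d^2 / (18 * rho_w * nu)
d = 0.065 mm = 0.000065 m
rho_s - rho_w = 2688 - 1025 = 1663
Numerator = 1663 * 9.81 * (0.000065)^2 = 0.000068926777
Denominator = 18 * 1025 * 1e-6 = 0.018450
w = 0.003736 m/s

0.003736


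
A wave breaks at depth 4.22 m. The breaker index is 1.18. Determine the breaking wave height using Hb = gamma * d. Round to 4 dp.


Hb = gamma * d
Hb = 1.18 * 4.22
Hb = 4.9796 m

4.9796


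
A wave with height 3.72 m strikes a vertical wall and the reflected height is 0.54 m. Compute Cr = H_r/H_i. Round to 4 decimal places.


Cr = H_r / H_i
Cr = 0.54 / 3.72
Cr = 0.1452

0.1452


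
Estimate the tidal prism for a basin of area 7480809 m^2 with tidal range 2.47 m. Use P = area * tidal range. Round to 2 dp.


Tidal prism = Area * Tidal range
P = 7480809 * 2.47
P = 18477598.23 m^3

18477598.23


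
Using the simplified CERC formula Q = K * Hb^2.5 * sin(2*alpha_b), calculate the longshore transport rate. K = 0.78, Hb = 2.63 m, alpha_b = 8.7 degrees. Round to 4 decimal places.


Q = K * Hb^2.5 * sin(2 * alpha_b)
Hb^2.5 = 2.63^2.5 = 11.217327
sin(2 * 8.7) = sin(17.4) = 0.299041
Q = 0.78 * 11.217327 * 0.299041
Q = 2.6165 m^3/s

2.6165


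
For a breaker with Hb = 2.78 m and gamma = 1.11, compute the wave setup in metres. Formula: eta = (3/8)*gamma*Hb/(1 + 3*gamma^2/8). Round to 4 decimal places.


eta = (3/8) * gamma * Hb / (1 + 3*gamma^2/8)
Numerator = (3/8) * 1.11 * 2.78 = 1.157175
Denominator = 1 + 3*1.11^2/8 = 1 + 0.462038 = 1.462038
eta = 1.157175 / 1.462038
eta = 0.7915 m

0.7915


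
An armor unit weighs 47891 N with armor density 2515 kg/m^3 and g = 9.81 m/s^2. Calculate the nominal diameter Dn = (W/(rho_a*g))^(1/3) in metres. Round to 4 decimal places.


V = W / (rho_a * g)
V = 47891 / (2515 * 9.81)
V = 47891 / 24672.15
V = 1.941096 m^3
Dn = V^(1/3) = 1.941096^(1/3)
Dn = 1.2474 m

1.2474


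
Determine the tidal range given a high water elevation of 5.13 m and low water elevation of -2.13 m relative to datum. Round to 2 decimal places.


Tidal range = High water - Low water
Tidal range = 5.13 - (-2.13)
Tidal range = 7.26 m

7.26


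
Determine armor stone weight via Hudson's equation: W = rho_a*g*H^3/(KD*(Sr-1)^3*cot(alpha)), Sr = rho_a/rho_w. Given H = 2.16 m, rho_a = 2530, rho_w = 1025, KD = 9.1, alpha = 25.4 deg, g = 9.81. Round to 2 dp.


Sr = rho_a / rho_w = 2530 / 1025 = 2.468293
(Sr - 1) = 1.468293
(Sr - 1)^3 = 3.165468
cot(25.4) = 1 / tan(25.4) = 1 / 0.474835 = 2.105995
Numerator = 2530 * 9.81 * 2.16^3 = 250121.3603
Denominator = 9.1 * 3.165468 * 2.105995 = 60.664784
W = 250121.3603 / 60.664784
W = 4123.01 N

4123.01


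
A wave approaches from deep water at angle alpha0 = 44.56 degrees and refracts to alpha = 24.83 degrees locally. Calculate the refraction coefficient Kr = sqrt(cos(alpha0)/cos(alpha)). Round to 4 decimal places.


Kr = sqrt(cos(alpha0) / cos(alpha))
cos(44.56) = 0.712516
cos(24.83) = 0.907558
Kr = sqrt(0.712516 / 0.907558)
Kr = sqrt(0.785092)
Kr = 0.8861

0.8861


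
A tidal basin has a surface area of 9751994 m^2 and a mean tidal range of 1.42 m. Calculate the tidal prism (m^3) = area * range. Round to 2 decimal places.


Tidal prism = Area * Tidal range
P = 9751994 * 1.42
P = 13847831.48 m^3

13847831.48


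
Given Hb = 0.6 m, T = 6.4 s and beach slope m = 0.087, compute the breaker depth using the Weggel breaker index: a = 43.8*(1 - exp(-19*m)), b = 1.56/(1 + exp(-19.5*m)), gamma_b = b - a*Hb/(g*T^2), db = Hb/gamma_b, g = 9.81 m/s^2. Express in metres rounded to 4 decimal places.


a = 43.8 * (1 - exp(-19 * m))
exp(-19 * 0.087) = exp(-1.6530) = 0.191475
a = 43.8 * (1 - 0.191475) = 35.413412
b = 1.56 / (1 + exp(-19.5 * m))
exp(-19.5 * 0.087) = exp(-1.6965) = 0.183324
b = 1.56 / (1 + 0.183324) = 1.318320
Hb / (g * T^2) = 0.6 / (9.81 * 6.4^2) = 0.6 / 401.8176 = 0.00149321
gamma_b = b - a * Hb/(g*T^2) = 1.318320 - 35.413412 * 0.00149321 = 1.265440
db = Hb / gamma_b = 0.6 / 1.265440
db = 0.4741 m

0.4741


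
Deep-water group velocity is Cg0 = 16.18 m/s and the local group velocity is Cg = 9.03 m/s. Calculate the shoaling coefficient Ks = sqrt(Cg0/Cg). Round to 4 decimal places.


Ks = sqrt(Cg0 / Cg)
Ks = sqrt(16.18 / 9.03)
Ks = sqrt(1.7918)
Ks = 1.3386

1.3386


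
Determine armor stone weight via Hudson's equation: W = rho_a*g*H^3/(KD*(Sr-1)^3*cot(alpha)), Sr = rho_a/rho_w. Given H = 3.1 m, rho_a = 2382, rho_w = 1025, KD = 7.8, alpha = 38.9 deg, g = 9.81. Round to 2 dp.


Sr = rho_a / rho_w = 2382 / 1025 = 2.323902
(Sr - 1) = 1.323902
(Sr - 1)^3 = 2.320427
cot(38.9) = 1 / tan(38.9) = 1 / 0.806898 = 1.239314
Numerator = 2382 * 9.81 * 3.1^3 = 696138.8092
Denominator = 7.8 * 2.320427 * 1.239314 = 22.430748
W = 696138.8092 / 22.430748
W = 31035.02 N

31035.02


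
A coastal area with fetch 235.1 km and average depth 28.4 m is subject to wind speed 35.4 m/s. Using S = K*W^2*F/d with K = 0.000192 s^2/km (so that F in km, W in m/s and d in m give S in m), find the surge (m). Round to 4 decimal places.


S = K * W^2 * F / d
W^2 = 35.4^2 = 1253.16
S = 0.000192 * 1253.16 * 235.1 / 28.4
Numerator = 0.000192 * 1253.16 * 235.1 = 56.566640
S = 56.566640 / 28.4 = 1.9918 m

1.9918


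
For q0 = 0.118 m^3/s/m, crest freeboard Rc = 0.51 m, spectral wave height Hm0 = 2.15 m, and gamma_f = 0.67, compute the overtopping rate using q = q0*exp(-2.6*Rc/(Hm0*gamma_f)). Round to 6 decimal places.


q = q0 * exp(-2.6 * Rc / (Hm0 * gamma_f))
Exponent = -2.6 * 0.51 / (2.15 * 0.67)
= -2.6 * 0.51 / 1.4405
= -0.920514
exp(-0.920514) = 0.398314
q = 0.118 * 0.398314
q = 0.047001 m^3/s/m

0.047001


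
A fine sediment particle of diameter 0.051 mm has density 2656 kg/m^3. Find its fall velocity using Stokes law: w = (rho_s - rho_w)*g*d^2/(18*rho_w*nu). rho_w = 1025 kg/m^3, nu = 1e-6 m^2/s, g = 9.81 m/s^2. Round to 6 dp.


w = (rho_s - rho_w) * g * d^2 / (18 * rho_w * nu)
d = 0.051 mm = 0.000051 m
rho_s - rho_w = 2656 - 1025 = 1631
Numerator = 1631 * 9.81 * (0.000051)^2 = 0.000041616286
Denominator = 18 * 1025 * 1e-6 = 0.018450
w = 0.002256 m/s

0.002256


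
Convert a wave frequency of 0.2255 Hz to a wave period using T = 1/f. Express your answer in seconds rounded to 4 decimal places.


T = 1 / f
T = 1 / 0.2255
T = 4.4346 s

4.4346


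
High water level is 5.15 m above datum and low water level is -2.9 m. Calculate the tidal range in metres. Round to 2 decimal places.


Tidal range = High water - Low water
Tidal range = 5.15 - (-2.9)
Tidal range = 8.05 m

8.05


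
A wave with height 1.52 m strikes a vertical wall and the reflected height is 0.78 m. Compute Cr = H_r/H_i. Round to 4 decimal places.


Cr = H_r / H_i
Cr = 0.78 / 1.52
Cr = 0.5132

0.5132


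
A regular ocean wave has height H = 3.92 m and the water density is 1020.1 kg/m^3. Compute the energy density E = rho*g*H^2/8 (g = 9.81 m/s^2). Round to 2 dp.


E = (1/8) * rho * g * H^2
E = (1/8) * 1020.1 * 9.81 * 3.92^2
E = 0.125 * 1020.1 * 9.81 * 15.3664
E = 19221.79 J/m^2

19221.79


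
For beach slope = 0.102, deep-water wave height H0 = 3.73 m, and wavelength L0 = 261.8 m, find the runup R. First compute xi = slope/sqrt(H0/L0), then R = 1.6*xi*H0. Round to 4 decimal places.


xi = slope / sqrt(H0/L0)
H0/L0 = 3.73/261.8 = 0.014248
sqrt(0.014248) = 0.119363
xi = 0.102 / 0.119363 = 0.854536
R = 1.6 * xi * H0 = 1.6 * 0.854536 * 3.73
R = 5.0999 m

5.0999


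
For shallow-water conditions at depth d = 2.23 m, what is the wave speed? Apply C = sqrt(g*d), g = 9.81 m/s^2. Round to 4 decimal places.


Using the shallow-water approximation:
C = sqrt(g * d) = sqrt(9.81 * 2.23)
C = sqrt(21.8763)
C = 4.6772 m/s

4.6772


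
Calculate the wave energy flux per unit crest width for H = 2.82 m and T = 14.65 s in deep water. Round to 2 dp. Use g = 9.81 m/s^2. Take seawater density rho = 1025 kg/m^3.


P = rho * g^2 * H^2 * T / (32 * pi)
P = 1025 * 9.81^2 * 2.82^2 * 14.65 / (32 * pi)
P = 1025 * 96.2361 * 7.9524 * 14.65 / 100.53096
P = 114313.59 W/m

114313.59


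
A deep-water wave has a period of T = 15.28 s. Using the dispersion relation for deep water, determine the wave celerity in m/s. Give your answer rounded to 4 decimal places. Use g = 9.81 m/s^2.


We use the deep-water celerity formula:
C = g * T / (2 * pi)
C = 9.81 * 15.28 / (2 * 3.14159...)
C = 149.896800 / 6.283185
C = 23.8568 m/s

23.8568


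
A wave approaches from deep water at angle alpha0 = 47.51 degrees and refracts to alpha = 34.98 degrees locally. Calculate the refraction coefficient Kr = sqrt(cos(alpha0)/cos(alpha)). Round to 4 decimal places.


Kr = sqrt(cos(alpha0) / cos(alpha))
cos(47.51) = 0.675462
cos(34.98) = 0.819352
Kr = sqrt(0.675462 / 0.819352)
Kr = sqrt(0.824385)
Kr = 0.9080

0.9080


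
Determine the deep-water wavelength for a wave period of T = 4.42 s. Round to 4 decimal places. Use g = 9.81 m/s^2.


L0 = g * T^2 / (2 * pi)
L0 = 9.81 * 4.42^2 / (2 * pi)
L0 = 9.81 * 19.5364 / 6.28319
L0 = 191.6521 / 6.28319
L0 = 30.5024 m

30.5024


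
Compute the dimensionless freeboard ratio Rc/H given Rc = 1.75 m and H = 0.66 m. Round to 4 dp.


Relative freeboard = Rc / H
= 1.75 / 0.66
= 2.6515

2.6515


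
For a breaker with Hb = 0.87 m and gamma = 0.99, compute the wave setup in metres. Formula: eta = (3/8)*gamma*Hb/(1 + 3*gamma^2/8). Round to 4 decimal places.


eta = (3/8) * gamma * Hb / (1 + 3*gamma^2/8)
Numerator = (3/8) * 0.99 * 0.87 = 0.322987
Denominator = 1 + 3*0.99^2/8 = 1 + 0.367538 = 1.367538
eta = 0.322987 / 1.367538
eta = 0.2362 m

0.2362


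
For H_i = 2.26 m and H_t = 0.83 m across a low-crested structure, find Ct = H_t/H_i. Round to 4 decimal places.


Ct = H_t / H_i
Ct = 0.83 / 2.26
Ct = 0.3673

0.3673


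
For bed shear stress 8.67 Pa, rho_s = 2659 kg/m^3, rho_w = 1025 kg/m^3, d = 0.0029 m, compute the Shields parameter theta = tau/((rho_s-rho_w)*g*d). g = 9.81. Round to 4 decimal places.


theta = tau / ((rho_s - rho_w) * g * d)
rho_s - rho_w = 2659 - 1025 = 1634
Denominator = 1634 * 9.81 * 0.0029 = 46.485666
theta = 8.67 / 46.485666
theta = 0.1865

0.1865


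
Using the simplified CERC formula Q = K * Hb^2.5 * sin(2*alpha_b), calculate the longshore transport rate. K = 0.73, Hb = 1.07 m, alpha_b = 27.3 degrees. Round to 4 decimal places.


Q = K * Hb^2.5 * sin(2 * alpha_b)
Hb^2.5 = 1.07^2.5 = 1.184294
sin(2 * 27.3) = sin(54.6) = 0.815128
Q = 0.73 * 1.184294 * 0.815128
Q = 0.7047 m^3/s

0.7047


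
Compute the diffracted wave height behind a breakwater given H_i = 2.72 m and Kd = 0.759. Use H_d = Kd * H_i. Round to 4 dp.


H_d = Kd * H_i
H_d = 0.759 * 2.72
H_d = 2.0645 m

2.0645


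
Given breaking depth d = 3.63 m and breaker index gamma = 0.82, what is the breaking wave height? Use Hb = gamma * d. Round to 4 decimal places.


Hb = gamma * d
Hb = 0.82 * 3.63
Hb = 2.9766 m

2.9766


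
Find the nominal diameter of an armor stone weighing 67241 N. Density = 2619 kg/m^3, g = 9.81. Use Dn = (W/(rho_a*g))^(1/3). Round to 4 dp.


V = W / (rho_a * g)
V = 67241 / (2619 * 9.81)
V = 67241 / 25692.39
V = 2.617156 m^3
Dn = V^(1/3) = 2.617156^(1/3)
Dn = 1.3781 m

1.3781


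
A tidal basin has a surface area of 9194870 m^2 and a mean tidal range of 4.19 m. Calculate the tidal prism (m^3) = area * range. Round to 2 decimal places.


Tidal prism = Area * Tidal range
P = 9194870 * 4.19
P = 38526505.30 m^3

38526505.30


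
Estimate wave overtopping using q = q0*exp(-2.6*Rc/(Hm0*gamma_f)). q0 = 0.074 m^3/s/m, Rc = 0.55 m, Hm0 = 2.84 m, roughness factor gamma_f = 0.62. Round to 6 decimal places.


q = q0 * exp(-2.6 * Rc / (Hm0 * gamma_f))
Exponent = -2.6 * 0.55 / (2.84 * 0.62)
= -2.6 * 0.55 / 1.7608
= -0.812131
exp(-0.812131) = 0.443911
q = 0.074 * 0.443911
q = 0.032849 m^3/s/m

0.032849


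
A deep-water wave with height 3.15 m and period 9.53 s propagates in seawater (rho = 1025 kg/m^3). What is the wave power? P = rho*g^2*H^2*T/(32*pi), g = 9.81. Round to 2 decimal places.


P = rho * g^2 * H^2 * T / (32 * pi)
P = 1025 * 9.81^2 * 3.15^2 * 9.53 / (32 * pi)
P = 1025 * 96.2361 * 9.9225 * 9.53 / 100.53096
P = 92784.63 W/m

92784.63


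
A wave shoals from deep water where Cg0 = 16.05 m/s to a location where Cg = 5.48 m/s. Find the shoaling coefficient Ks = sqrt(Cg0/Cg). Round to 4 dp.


Ks = sqrt(Cg0 / Cg)
Ks = sqrt(16.05 / 5.48)
Ks = sqrt(2.9288)
Ks = 1.7114

1.7114


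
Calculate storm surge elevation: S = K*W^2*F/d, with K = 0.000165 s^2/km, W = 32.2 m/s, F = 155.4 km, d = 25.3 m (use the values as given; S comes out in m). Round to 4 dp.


S = K * W^2 * F / d
W^2 = 32.2^2 = 1036.84
S = 0.000165 * 1036.84 * 155.4 / 25.3
Numerator = 0.000165 * 1036.84 * 155.4 = 26.585614
S = 26.585614 / 25.3 = 1.0508 m

1.0508


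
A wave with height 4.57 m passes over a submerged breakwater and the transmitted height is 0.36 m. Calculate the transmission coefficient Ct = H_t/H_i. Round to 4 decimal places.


Ct = H_t / H_i
Ct = 0.36 / 4.57
Ct = 0.0788

0.0788


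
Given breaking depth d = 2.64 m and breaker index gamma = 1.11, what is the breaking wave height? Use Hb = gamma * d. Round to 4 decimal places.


Hb = gamma * d
Hb = 1.11 * 2.64
Hb = 2.9304 m

2.9304


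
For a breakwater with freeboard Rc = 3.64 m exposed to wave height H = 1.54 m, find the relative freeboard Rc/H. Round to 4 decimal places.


Relative freeboard = Rc / H
= 3.64 / 1.54
= 2.3636

2.3636


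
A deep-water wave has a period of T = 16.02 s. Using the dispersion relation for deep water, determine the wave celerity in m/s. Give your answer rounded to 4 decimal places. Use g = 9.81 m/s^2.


We use the deep-water celerity formula:
C = g * T / (2 * pi)
C = 9.81 * 16.02 / (2 * 3.14159...)
C = 157.156200 / 6.283185
C = 25.0122 m/s

25.0122


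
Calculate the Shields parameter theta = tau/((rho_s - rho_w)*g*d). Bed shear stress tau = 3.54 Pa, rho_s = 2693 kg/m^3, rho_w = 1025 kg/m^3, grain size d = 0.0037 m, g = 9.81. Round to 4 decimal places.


theta = tau / ((rho_s - rho_w) * g * d)
rho_s - rho_w = 2693 - 1025 = 1668
Denominator = 1668 * 9.81 * 0.0037 = 60.543396
theta = 3.54 / 60.543396
theta = 0.0585

0.0585


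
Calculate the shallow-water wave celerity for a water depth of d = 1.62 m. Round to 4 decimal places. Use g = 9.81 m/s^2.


Using the shallow-water approximation:
C = sqrt(g * d) = sqrt(9.81 * 1.62)
C = sqrt(15.8922)
C = 3.9865 m/s

3.9865


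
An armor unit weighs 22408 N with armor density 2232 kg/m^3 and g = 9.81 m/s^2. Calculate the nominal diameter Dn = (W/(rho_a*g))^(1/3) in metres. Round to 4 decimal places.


V = W / (rho_a * g)
V = 22408 / (2232 * 9.81)
V = 22408 / 21895.92
V = 1.023387 m^3
Dn = V^(1/3) = 1.023387^(1/3)
Dn = 1.0077 m

1.0077


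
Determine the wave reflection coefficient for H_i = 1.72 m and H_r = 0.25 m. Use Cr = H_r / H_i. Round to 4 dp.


Cr = H_r / H_i
Cr = 0.25 / 1.72
Cr = 0.1453

0.1453


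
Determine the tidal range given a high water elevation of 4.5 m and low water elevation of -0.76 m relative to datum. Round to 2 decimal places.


Tidal range = High water - Low water
Tidal range = 4.5 - (-0.76)
Tidal range = 5.26 m

5.26


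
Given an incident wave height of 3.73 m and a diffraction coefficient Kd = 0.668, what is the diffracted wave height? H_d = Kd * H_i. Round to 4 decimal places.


H_d = Kd * H_i
H_d = 0.668 * 3.73
H_d = 2.4916 m

2.4916


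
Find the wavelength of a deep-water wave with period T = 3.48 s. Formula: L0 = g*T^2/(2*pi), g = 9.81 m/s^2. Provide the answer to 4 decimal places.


L0 = g * T^2 / (2 * pi)
L0 = 9.81 * 3.48^2 / (2 * pi)
L0 = 9.81 * 12.1104 / 6.28319
L0 = 118.8030 / 6.28319
L0 = 18.9081 m

18.9081


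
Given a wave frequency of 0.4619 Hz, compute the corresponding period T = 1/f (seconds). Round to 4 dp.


T = 1 / f
T = 1 / 0.4619
T = 2.1650 s

2.1650


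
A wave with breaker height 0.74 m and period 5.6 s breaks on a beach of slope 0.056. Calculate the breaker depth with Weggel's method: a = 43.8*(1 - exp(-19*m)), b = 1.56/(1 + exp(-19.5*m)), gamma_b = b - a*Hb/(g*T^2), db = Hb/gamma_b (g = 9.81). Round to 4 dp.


a = 43.8 * (1 - exp(-19 * m))
exp(-19 * 0.056) = exp(-1.0640) = 0.345073
a = 43.8 * (1 - 0.345073) = 28.685813
b = 1.56 / (1 + exp(-19.5 * m))
exp(-19.5 * 0.056) = exp(-1.0920) = 0.335545
b = 1.56 / (1 + 0.335545) = 1.168063
Hb / (g * T^2) = 0.74 / (9.81 * 5.6^2) = 0.74 / 307.6416 = 0.00240540
gamma_b = b - a * Hb/(g*T^2) = 1.168063 - 28.685813 * 0.00240540 = 1.099062
db = Hb / gamma_b = 0.74 / 1.099062
db = 0.6733 m

0.6733


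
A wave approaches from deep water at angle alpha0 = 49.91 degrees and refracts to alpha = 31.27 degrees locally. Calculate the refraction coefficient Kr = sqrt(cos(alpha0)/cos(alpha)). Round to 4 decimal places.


Kr = sqrt(cos(alpha0) / cos(alpha))
cos(49.91) = 0.643990
cos(31.27) = 0.854731
Kr = sqrt(0.643990 / 0.854731)
Kr = sqrt(0.753442)
Kr = 0.8680

0.8680


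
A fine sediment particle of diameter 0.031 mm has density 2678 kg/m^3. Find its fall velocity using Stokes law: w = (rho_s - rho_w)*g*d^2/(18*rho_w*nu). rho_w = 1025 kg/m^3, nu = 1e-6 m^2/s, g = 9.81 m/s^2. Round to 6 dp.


w = (rho_s - rho_w) * g * d^2 / (18 * rho_w * nu)
d = 0.031 mm = 0.000031 m
rho_s - rho_w = 2678 - 1025 = 1653
Numerator = 1653 * 9.81 * (0.000031)^2 = 0.000015583509
Denominator = 18 * 1025 * 1e-6 = 0.018450
w = 0.000845 m/s

0.000845


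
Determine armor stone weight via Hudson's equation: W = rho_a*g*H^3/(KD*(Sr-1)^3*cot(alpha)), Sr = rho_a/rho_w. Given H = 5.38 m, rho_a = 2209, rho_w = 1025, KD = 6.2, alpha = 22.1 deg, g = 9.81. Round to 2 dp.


Sr = rho_a / rho_w = 2209 / 1025 = 2.155122
(Sr - 1) = 1.155122
(Sr - 1)^3 = 1.541287
cot(22.1) = 1 / tan(22.1) = 1 / 0.406058 = 2.462703
Numerator = 2209 * 9.81 * 5.38^3 = 3374516.4553
Denominator = 6.2 * 1.541287 * 2.462703 = 23.533539
W = 3374516.4553 / 23.533539
W = 143391.80 N

143391.80


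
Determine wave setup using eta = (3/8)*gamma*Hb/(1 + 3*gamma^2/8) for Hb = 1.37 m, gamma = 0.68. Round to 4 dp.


eta = (3/8) * gamma * Hb / (1 + 3*gamma^2/8)
Numerator = (3/8) * 0.68 * 1.37 = 0.349350
Denominator = 1 + 3*0.68^2/8 = 1 + 0.173400 = 1.173400
eta = 0.349350 / 1.173400
eta = 0.2977 m

0.2977


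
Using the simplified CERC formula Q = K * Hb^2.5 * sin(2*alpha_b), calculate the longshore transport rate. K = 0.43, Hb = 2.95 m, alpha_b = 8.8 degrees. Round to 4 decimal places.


Q = K * Hb^2.5 * sin(2 * alpha_b)
Hb^2.5 = 2.95^2.5 = 14.947035
sin(2 * 8.8) = sin(17.6) = 0.302370
Q = 0.43 * 14.947035 * 0.302370
Q = 1.9434 m^3/s

1.9434


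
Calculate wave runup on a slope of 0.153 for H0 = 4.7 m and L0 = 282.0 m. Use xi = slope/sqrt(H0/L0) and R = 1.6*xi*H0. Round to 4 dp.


xi = slope / sqrt(H0/L0)
H0/L0 = 4.7/282.0 = 0.016667
sqrt(0.016667) = 0.129099
xi = 0.153 / 0.129099 = 1.185133
R = 1.6 * xi * H0 = 1.6 * 1.185133 * 4.7
R = 8.9122 m

8.9122


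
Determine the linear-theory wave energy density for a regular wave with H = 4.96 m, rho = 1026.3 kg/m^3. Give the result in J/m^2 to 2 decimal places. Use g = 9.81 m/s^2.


E = (1/8) * rho * g * H^2
E = (1/8) * 1026.3 * 9.81 * 4.96^2
E = 0.125 * 1026.3 * 9.81 * 24.6016
E = 30961.12 J/m^2

30961.12


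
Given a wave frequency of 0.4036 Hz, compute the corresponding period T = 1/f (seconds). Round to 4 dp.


T = 1 / f
T = 1 / 0.4036
T = 2.4777 s

2.4777


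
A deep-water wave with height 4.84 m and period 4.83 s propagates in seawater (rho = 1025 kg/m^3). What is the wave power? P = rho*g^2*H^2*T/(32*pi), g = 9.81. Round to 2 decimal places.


P = rho * g^2 * H^2 * T / (32 * pi)
P = 1025 * 9.81^2 * 4.84^2 * 4.83 / (32 * pi)
P = 1025 * 96.2361 * 23.4256 * 4.83 / 100.53096
P = 111019.66 W/m

111019.66


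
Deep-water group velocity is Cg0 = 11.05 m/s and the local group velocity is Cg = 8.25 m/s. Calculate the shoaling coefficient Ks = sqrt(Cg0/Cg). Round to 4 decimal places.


Ks = sqrt(Cg0 / Cg)
Ks = sqrt(11.05 / 8.25)
Ks = sqrt(1.3394)
Ks = 1.1573

1.1573


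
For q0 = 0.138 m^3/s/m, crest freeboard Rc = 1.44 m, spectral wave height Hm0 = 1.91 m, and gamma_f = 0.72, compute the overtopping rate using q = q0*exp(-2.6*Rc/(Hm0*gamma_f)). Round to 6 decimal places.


q = q0 * exp(-2.6 * Rc / (Hm0 * gamma_f))
Exponent = -2.6 * 1.44 / (1.91 * 0.72)
= -2.6 * 1.44 / 1.3752
= -2.722513
exp(-2.722513) = 0.065709
q = 0.138 * 0.065709
q = 0.009068 m^3/s/m

0.009068


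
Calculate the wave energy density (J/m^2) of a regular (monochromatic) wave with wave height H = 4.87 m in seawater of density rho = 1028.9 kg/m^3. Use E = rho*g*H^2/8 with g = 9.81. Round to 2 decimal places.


E = (1/8) * rho * g * H^2
E = (1/8) * 1028.9 * 9.81 * 4.87^2
E = 0.125 * 1028.9 * 9.81 * 23.7169
E = 29923.34 J/m^2

29923.34


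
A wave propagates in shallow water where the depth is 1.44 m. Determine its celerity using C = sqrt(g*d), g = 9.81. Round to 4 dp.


Using the shallow-water approximation:
C = sqrt(g * d) = sqrt(9.81 * 1.44)
C = sqrt(14.1264)
C = 3.7585 m/s

3.7585


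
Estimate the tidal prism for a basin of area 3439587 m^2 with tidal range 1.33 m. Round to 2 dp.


Tidal prism = Area * Tidal range
P = 3439587 * 1.33
P = 4574650.71 m^3

4574650.71


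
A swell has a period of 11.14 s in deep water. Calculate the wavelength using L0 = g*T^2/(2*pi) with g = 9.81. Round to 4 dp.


L0 = g * T^2 / (2 * pi)
L0 = 9.81 * 11.14^2 / (2 * pi)
L0 = 9.81 * 124.0996 / 6.28319
L0 = 1217.4171 / 6.28319
L0 = 193.7579 m

193.7579


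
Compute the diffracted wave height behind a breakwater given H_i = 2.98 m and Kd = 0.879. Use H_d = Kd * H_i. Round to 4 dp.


H_d = Kd * H_i
H_d = 0.879 * 2.98
H_d = 2.6194 m

2.6194


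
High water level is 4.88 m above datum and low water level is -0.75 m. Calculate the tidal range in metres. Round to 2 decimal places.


Tidal range = High water - Low water
Tidal range = 4.88 - (-0.75)
Tidal range = 5.63 m

5.63


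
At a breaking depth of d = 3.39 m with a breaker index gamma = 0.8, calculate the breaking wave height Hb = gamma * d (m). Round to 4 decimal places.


Hb = gamma * d
Hb = 0.8 * 3.39
Hb = 2.7120 m

2.7120


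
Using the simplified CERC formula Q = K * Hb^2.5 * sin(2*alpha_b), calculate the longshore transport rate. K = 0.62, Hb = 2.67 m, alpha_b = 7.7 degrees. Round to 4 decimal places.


Q = K * Hb^2.5 * sin(2 * alpha_b)
Hb^2.5 = 2.67^2.5 = 11.648719
sin(2 * 7.7) = sin(15.4) = 0.265556
Q = 0.62 * 11.648719 * 0.265556
Q = 1.9179 m^3/s

1.9179


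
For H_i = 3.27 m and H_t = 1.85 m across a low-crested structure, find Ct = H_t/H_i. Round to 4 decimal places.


Ct = H_t / H_i
Ct = 1.85 / 3.27
Ct = 0.5657

0.5657


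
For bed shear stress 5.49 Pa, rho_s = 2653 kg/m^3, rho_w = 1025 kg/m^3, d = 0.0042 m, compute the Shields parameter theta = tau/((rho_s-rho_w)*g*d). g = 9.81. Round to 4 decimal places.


theta = tau / ((rho_s - rho_w) * g * d)
rho_s - rho_w = 2653 - 1025 = 1628
Denominator = 1628 * 9.81 * 0.0042 = 67.076856
theta = 5.49 / 67.076856
theta = 0.0818

0.0818


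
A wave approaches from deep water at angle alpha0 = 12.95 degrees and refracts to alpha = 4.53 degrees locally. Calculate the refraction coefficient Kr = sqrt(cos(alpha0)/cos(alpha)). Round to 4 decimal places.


Kr = sqrt(cos(alpha0) / cos(alpha))
cos(12.95) = 0.974566
cos(4.53) = 0.996876
Kr = sqrt(0.974566 / 0.996876)
Kr = sqrt(0.977620)
Kr = 0.9887

0.9887


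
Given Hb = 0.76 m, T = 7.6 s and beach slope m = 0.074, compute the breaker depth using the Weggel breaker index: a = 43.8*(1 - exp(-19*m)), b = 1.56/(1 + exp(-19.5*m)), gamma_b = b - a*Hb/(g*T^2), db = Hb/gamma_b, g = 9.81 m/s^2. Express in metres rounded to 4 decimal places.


a = 43.8 * (1 - exp(-19 * m))
exp(-19 * 0.074) = exp(-1.4060) = 0.245122
a = 43.8 * (1 - 0.245122) = 33.063665
b = 1.56 / (1 + exp(-19.5 * m))
exp(-19.5 * 0.074) = exp(-1.4430) = 0.236218
b = 1.56 / (1 + 0.236218) = 1.261913
Hb / (g * T^2) = 0.76 / (9.81 * 7.6^2) = 0.76 / 566.6256 = 0.00134127
gamma_b = b - a * Hb/(g*T^2) = 1.261913 - 33.063665 * 0.00134127 = 1.217566
db = Hb / gamma_b = 0.76 / 1.217566
db = 0.6242 m

0.6242


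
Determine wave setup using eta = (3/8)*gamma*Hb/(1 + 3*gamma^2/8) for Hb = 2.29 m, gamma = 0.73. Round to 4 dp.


eta = (3/8) * gamma * Hb / (1 + 3*gamma^2/8)
Numerator = (3/8) * 0.73 * 2.29 = 0.626888
Denominator = 1 + 3*0.73^2/8 = 1 + 0.199838 = 1.199838
eta = 0.626888 / 1.199838
eta = 0.5225 m

0.5225


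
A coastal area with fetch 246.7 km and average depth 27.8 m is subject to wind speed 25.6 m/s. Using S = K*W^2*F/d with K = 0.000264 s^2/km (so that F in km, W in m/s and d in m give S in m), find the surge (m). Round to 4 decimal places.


S = K * W^2 * F / d
W^2 = 25.6^2 = 655.36
S = 0.000264 * 655.36 * 246.7 / 27.8
Numerator = 0.000264 * 655.36 * 246.7 = 42.682810
S = 42.682810 / 27.8 = 1.5354 m

1.5354


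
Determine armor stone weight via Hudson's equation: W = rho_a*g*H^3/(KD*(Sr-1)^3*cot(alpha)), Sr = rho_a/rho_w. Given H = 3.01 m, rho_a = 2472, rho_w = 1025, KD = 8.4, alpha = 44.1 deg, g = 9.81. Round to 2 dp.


Sr = rho_a / rho_w = 2472 / 1025 = 2.411707
(Sr - 1) = 1.411707
(Sr - 1)^3 = 2.813416
cot(44.1) = 1 / tan(44.1) = 1 / 0.969067 = 1.031920
Numerator = 2472 * 9.81 * 3.01^3 = 661328.0759
Denominator = 8.4 * 2.813416 * 1.031920 = 24.387051
W = 661328.0759 / 24.387051
W = 27118.00 N

27118.00


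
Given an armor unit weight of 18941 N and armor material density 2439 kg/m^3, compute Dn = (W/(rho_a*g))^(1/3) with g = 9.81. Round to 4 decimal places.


V = W / (rho_a * g)
V = 18941 / (2439 * 9.81)
V = 18941 / 23926.59
V = 0.791630 m^3
Dn = V^(1/3) = 0.791630^(1/3)
Dn = 0.9251 m

0.9251


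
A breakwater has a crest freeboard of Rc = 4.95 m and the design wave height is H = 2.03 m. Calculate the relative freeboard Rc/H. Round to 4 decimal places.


Relative freeboard = Rc / H
= 4.95 / 2.03
= 2.4384

2.4384
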